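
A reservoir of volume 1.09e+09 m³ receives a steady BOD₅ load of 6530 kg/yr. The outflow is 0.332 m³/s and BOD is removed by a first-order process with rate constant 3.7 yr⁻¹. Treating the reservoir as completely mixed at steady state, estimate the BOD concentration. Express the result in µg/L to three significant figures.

Outflow Q = 0.332 m³/s × 3.156e+07 s/yr = 1.048e+07 m³/yr.
Steady-state CSTR mass balance: W = Q·C + k·V·C, so C = W/(Q + kV).
Q + kV = 1.048e+07 + 3.7·1.09e+09 = 4.043e+09 m³/yr.
C = 6530/4.043e+09 = 1.615e-06 kg/m³ = 0.001615 mg/L = 1.615 µg/L.

1.61 µg/L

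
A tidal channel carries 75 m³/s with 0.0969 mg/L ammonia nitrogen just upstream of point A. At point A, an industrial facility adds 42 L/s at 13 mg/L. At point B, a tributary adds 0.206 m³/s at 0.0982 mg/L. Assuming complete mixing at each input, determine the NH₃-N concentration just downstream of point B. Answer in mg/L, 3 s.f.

0.104 mg/L

42 L/s = 0.042 m³/s.
After input A: C = (75·0.0969 + 0.042·13) / 75.04 = 0.1041 mg/L.
After input B: C = (75.04·0.1041 + 0.206·0.0982) / 75.25 = 0.1041 mg/L.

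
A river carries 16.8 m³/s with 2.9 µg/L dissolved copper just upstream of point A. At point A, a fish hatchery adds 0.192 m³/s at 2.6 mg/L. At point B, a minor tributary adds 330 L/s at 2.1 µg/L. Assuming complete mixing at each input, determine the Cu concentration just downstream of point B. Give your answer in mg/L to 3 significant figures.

2.9 µg/L = 0.0029 mg/L.
After input A: C = (16.8·0.0029 + 0.192·2.6) / 16.99 = 0.03225 mg/L.
330 L/s = 0.33 m³/s.
2.1 µg/L = 0.0021 mg/L.
After input B: C = (16.99·0.03225 + 0.33·0.0021) / 17.32 = 0.03167 mg/L.

0.0317 mg/L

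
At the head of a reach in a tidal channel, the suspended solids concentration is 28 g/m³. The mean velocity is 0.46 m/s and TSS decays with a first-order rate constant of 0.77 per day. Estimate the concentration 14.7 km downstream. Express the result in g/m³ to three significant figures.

21.1 g/m³

Travel time t = 14.7 km / 0.46 m/s = 1.47e+04/0.46 = 3.196e+04 s = 0.3699 d.
First-order decay: C = 28·exp(−0.77·0.3699) = 28·0.7522 = 21.06 g/m³.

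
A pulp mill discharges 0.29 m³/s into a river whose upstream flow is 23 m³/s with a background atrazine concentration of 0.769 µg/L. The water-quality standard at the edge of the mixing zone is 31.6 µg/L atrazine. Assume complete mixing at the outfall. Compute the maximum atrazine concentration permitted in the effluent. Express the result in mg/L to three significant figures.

0.769 µg/L = 0.000769 mg/L.
31.6 µg/L = 0.0316 mg/L.
Mass balance: 0.0316·23.29 = 0.29·Cₑ + 23·0.000769.
Cₑ = (0.736 − 0.01769) / 0.29 = 2.477 mg/L.

2.48 mg/L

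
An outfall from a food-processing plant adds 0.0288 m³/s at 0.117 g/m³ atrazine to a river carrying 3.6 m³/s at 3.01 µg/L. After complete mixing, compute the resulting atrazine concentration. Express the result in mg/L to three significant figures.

3.01 µg/L = 0.00301 mg/L.
Conservation of mass across the mixing zone: C = (0.0288·0.117 + 3.6·0.00301) / (0.0288 + 3.6) = 0.01421/3.629 = 0.003915 mg/L.

0.00391 mg/L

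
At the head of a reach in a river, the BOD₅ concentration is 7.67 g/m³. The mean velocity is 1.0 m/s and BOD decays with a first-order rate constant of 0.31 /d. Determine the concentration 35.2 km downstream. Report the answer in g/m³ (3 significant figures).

Travel time t = 35.2 km / 1.0 m/s = 3.52e+04/1.0 = 3.52e+04 s = 0.4074 d.
First-order decay: C = 7.67·exp(−0.31·0.4074) = 7.67·0.8814 = 6.76 g/m³.

6.76 g/m³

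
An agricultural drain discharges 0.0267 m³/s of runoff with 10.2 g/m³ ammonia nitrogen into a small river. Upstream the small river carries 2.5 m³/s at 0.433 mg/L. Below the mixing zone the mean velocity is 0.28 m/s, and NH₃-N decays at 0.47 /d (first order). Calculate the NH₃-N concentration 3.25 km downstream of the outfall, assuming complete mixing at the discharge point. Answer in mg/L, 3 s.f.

After complete mixing, C₀ = (0.0267·10.2 + 2.5·0.433) / 2.527 = 0.5362 mg/L.
Travel time t = 3250 m / 0.28 m/s = 1.161e+04 s = 0.1343 d.
C = 0.5362·exp(−0.47·0.1343) = 0.5362·0.9388 = 0.5034 mg/L.

0.503 mg/L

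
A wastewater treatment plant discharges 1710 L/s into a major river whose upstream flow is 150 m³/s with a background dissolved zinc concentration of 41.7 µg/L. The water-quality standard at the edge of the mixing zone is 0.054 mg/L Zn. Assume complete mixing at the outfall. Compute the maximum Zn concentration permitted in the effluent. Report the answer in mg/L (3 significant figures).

1710 L/s = 1.71 m³/s.
41.7 µg/L = 0.0417 mg/L.
Mass balance: 0.054·151.7 = 1.71·Cₑ + 150·0.0417.
Cₑ = (8.192 − 6.255) / 1.71 = 1.133 mg/L.

1.13 mg/L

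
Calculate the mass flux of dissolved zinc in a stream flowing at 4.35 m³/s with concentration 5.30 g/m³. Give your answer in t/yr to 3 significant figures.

Mass flux = Q·C = 4.35 m³/s × 5.3 g/m³ = 23.05 g/s.
= 23.05 g/s × 31.56 = 727.6 t/yr.

728 t/yr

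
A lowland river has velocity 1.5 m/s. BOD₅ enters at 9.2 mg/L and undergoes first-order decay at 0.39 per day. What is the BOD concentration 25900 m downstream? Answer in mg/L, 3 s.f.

8.51 mg/L

Travel time t = 25900 m / 1.5 m/s = 2.59e+04/1.5 = 1.727e+04 s = 0.1998 d.
First-order decay: C = 9.2·exp(−0.39·0.1998) = 9.2·0.925 = 8.51 mg/L.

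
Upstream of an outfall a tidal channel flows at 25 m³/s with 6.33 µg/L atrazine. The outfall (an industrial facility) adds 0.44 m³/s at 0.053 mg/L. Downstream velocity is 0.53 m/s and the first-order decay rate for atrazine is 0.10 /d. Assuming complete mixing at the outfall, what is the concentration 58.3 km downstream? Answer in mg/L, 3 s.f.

0.00628 mg/L

6.33 µg/L = 0.00633 mg/L.
After complete mixing, C₀ = (0.44·0.053 + 25·0.00633) / 25.44 = 0.007137 mg/L.
Travel time t = 5.83e+04 m / 0.53 m/s = 1.1e+05 s = 1.273 d.
C = 0.007137·exp(−0.10·1.273) = 0.007137·0.8805 = 0.006284 mg/L.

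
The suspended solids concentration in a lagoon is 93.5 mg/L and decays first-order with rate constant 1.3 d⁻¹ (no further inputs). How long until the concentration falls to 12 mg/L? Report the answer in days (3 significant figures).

t = ln(C₀/C)/k = ln(93.5/12)/1.3 = 2.053/1.3 = 1.579 d.

1.58 d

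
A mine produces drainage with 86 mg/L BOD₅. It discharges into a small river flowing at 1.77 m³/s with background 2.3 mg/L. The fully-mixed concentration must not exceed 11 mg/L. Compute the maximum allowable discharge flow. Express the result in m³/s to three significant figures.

Mass balance at complete mixing: C_std·(Q_w + Q_r) = Q_w·C_e + Q_r·C_b.
Rearranging, Q_w = Q_r·(C_std − C_b)/(C_e − C_std) = 1.77·(11 − 2.3) / (86 − 11) = 0.2053 m³/s.

0.205 m³/s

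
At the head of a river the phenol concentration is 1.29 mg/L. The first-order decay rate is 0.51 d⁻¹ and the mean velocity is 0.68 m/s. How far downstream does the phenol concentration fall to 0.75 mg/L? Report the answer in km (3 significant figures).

62.5 km

From C = C₀·e^(−kt), t = ln(C₀/C)/k = ln(1.29/0.75)/0.51 = 0.5423/0.51 = 1.063 d.
Distance = v·t = 0.68 m/s × 9.188e+04 s = 6.248e+04 m = 62.48 km.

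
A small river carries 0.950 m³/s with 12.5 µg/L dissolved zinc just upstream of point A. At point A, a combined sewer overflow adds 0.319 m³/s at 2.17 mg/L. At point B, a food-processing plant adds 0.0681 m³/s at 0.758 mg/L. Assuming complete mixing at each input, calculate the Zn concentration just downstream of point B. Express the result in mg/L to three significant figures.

0.565 mg/L

12.5 µg/L = 0.0125 mg/L.
After input A: C = (0.95·0.0125 + 0.319·2.17) / 1.269 = 0.5549 mg/L.
After input B: C = (1.269·0.5549 + 0.0681·0.758) / 1.337 = 0.5652 mg/L.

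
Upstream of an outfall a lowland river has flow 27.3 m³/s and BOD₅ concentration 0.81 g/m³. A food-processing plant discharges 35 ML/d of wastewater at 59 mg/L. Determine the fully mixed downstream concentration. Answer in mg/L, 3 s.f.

35 ML/d = 0.4051 m³/s.
Flow-weighted mixing gives C = (0.4051·59 + 27.3·0.81) / (0.4051 + 27.3) = 46.01/27.71 = 1.661 mg/L.

1.66 mg/L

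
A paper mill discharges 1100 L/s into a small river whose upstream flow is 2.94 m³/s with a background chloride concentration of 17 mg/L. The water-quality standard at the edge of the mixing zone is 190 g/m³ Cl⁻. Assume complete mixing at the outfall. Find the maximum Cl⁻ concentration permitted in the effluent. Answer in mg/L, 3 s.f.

1100 L/s = 1.1 m³/s.
Mass balance: 190·4.04 = 1.1·Cₑ + 2.94·17.
Cₑ = (767.6 − 49.98) / 1.1 = 652.4 mg/L.

652 mg/L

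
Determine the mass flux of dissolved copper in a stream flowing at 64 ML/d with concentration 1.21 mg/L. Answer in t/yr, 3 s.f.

28.3 t/yr

64 ML/d = 0.7407 m³/s.
Mass flux = Q·C = 0.7407 m³/s × 1.21 g/m³ = 0.8963 g/s.
= 0.8963 g/s × 31.56 = 28.28 t/yr.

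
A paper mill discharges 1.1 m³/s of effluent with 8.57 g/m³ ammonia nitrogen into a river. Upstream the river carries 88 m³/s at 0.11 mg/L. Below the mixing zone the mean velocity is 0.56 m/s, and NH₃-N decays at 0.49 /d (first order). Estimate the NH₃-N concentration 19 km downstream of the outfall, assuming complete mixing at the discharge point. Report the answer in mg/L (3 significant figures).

0.177 mg/L

After complete mixing, C₀ = (1.1·8.57 + 88·0.11) / 89.1 = 0.2144 mg/L.
Travel time t = 1.9e+04 m / 0.56 m/s = 3.393e+04 s = 0.3927 d.
C = 0.2144·exp(−0.49·0.3927) = 0.2144·0.825 = 0.1769 mg/L.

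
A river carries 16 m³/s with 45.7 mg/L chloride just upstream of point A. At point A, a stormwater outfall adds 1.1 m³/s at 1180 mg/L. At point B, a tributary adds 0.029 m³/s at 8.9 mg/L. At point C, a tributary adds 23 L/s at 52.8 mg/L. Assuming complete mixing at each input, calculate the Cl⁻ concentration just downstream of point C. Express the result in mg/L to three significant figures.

After input A: C = (16·45.7 + 1.1·1180) / 17.1 = 118.7 mg/L.
After input B: C = (17.1·118.7 + 0.029·8.9) / 17.13 = 118.5 mg/L.
23 L/s = 0.023 m³/s.
After input C: C = (17.13·118.5 + 0.023·52.8) / 17.15 = 118.4 mg/L.

118 mg/L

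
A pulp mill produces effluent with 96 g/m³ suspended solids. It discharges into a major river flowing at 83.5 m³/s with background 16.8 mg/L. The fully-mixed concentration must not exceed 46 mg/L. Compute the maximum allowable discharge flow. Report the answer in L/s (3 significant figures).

Mass balance at complete mixing: C_std·(Q_w + Q_r) = Q_w·C_e + Q_r·C_b.
Rearranging, Q_w = Q_r·(C_std − C_b)/(C_e − C_std) = 83.5·(46 − 16.8) / (96 − 46) = 48.76 m³/s.
= 4.876e+04 L/s.

48800 L/s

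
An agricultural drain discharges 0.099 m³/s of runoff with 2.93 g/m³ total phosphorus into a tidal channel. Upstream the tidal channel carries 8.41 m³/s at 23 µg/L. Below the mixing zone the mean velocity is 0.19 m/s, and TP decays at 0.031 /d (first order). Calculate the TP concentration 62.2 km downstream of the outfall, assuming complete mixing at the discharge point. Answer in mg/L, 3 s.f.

23 µg/L = 0.023 mg/L.
After complete mixing, C₀ = (0.099·2.93 + 8.41·0.023) / 8.509 = 0.05682 mg/L.
Travel time t = 6.22e+04 m / 0.19 m/s = 3.274e+05 s = 3.789 d.
C = 0.05682·exp(−0.031·3.789) = 0.05682·0.8892 = 0.05053 mg/L.

0.0505 mg/L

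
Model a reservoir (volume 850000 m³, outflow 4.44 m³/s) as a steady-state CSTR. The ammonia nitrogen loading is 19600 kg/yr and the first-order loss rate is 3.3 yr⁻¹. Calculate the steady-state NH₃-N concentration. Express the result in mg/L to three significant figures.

Outflow Q = 4.44 m³/s × 3.156e+07 s/yr = 1.401e+08 m³/yr.
Steady-state CSTR mass balance: W = Q·C + k·V·C, so C = W/(Q + kV).
Q + kV = 1.401e+08 + 3.3·850000 = 1.429e+08 m³/yr.
C = 19600/1.429e+08 = 0.0001371 kg/m³ = 0.1371 mg/L.

0.137 mg/L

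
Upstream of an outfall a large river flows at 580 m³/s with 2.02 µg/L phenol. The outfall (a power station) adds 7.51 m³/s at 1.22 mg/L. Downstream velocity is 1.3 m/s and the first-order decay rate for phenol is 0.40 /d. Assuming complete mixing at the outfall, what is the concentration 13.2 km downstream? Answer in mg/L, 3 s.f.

2.02 µg/L = 0.00202 mg/L.
After complete mixing, C₀ = (7.51·1.22 + 580·0.00202) / 587.5 = 0.01759 mg/L.
Travel time t = 1.32e+04 m / 1.3 m/s = 1.015e+04 s = 0.1175 d.
C = 0.01759·exp(−0.40·0.1175) = 0.01759·0.9541 = 0.01678 mg/L.

0.0168 mg/L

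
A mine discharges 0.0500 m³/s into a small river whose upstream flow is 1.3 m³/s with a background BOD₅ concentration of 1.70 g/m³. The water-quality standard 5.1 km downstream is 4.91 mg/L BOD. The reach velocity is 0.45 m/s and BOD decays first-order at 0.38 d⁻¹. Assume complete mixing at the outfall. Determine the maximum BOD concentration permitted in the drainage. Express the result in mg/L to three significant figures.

95.1 mg/L

Travel time to the compliance point: t = 5100/0.45 = 1.133e+04 s = 0.1312 d; decay factor exp(−0.38·0.1312) = 0.9514.
So the concentration just after mixing may be at most 4.91/0.9514 = 5.161 mg/L.
Mass balance: 5.161·1.35 = 0.05·Cₑ + 1.3·1.7.
Cₑ = (6.967 − 2.21) / 0.05 = 95.15 mg/L.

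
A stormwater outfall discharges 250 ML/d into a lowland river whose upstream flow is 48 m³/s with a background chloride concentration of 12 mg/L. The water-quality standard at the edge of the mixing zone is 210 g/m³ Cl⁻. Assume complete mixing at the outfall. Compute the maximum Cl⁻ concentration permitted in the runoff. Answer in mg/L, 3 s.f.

250 ML/d = 2.894 m³/s.
Mass balance: 210·50.89 = 2.894·Cₑ + 48·12.
Cₑ = (1.069e+04 − 576) / 2.894 = 3495 mg/L.

3490 mg/L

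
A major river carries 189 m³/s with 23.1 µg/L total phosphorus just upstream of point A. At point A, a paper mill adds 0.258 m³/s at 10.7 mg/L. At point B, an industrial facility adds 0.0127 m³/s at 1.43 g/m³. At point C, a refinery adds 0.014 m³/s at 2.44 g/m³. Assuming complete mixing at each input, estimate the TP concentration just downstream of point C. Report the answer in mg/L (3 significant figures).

0.0379 mg/L

23.1 µg/L = 0.0231 mg/L.
After input A: C = (189·0.0231 + 0.258·10.7) / 189.3 = 0.03765 mg/L.
After input B: C = (189.3·0.03765 + 0.0127·1.43) / 189.3 = 0.03775 mg/L.
After input C: C = (189.3·0.03775 + 0.014·2.44) / 189.3 = 0.03793 mg/L.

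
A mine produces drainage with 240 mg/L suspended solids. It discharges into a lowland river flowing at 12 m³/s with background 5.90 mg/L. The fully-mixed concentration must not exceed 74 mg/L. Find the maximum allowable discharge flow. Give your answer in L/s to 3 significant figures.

4920 L/s

Mass balance at complete mixing: C_std·(Q_w + Q_r) = Q_w·C_e + Q_r·C_b.
Rearranging, Q_w = Q_r·(C_std − C_b)/(C_e − C_std) = 12·(74 − 5.9) / (240 − 74) = 4.923 m³/s.
= 4923 L/s.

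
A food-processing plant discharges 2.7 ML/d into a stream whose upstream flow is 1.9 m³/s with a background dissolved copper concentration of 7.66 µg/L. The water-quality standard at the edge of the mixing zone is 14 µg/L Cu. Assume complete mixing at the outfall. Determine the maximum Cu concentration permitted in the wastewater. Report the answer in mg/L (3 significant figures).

2.7 ML/d = 0.03125 m³/s.
7.66 µg/L = 0.00766 mg/L.
14 µg/L = 0.014 mg/L.
Mass balance: 0.014·1.931 = 0.03125·Cₑ + 1.9·0.00766.
Cₑ = (0.02704 − 0.01455) / 0.03125 = 0.3995 mg/L.

0.399 mg/L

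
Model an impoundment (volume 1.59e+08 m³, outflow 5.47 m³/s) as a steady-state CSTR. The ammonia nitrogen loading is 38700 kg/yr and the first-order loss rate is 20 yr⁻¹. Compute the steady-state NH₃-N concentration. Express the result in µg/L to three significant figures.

11.5 µg/L

Outflow Q = 5.47 m³/s × 3.156e+07 s/yr = 1.726e+08 m³/yr.
Steady-state CSTR mass balance: W = Q·C + k·V·C, so C = W/(Q + kV).
Q + kV = 1.726e+08 + 20·1.59e+08 = 3.353e+09 m³/yr.
C = 38700/3.353e+09 = 1.154e-05 kg/m³ = 0.01154 mg/L = 11.54 µg/L.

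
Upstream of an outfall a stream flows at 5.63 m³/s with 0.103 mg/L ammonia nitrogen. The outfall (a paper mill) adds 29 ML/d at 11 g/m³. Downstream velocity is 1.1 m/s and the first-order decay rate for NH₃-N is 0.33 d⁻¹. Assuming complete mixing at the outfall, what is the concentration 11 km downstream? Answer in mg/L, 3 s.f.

29 ML/d = 0.3356 m³/s.
After complete mixing, C₀ = (0.3356·11 + 5.63·0.103) / 5.966 = 0.7161 mg/L.
Travel time t = 1.1e+04 m / 1.1 m/s = 1e+04 s = 0.1157 d.
C = 0.7161·exp(−0.33·0.1157) = 0.7161·0.9625 = 0.6893 mg/L.

0.689 mg/L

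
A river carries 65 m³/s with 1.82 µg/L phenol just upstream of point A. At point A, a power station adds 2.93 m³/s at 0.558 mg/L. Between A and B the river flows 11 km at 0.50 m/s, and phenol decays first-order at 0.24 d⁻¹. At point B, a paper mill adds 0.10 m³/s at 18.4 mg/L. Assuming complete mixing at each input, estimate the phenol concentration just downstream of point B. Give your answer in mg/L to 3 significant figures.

0.0513 mg/L

1.82 µg/L = 0.00182 mg/L.
After input A: C = (65·0.00182 + 2.93·0.558) / 67.93 = 0.02581 mg/L.
Over the 11 km reach to input B (t = 2.2e+04 s = 0.2546 d), decay gives C = 0.02581·exp(−0.24·0.2546) = 0.02428 mg/L.
After input B: C = (67.93·0.02428 + 0.1·18.4) / 68.03 = 0.05129 mg/L.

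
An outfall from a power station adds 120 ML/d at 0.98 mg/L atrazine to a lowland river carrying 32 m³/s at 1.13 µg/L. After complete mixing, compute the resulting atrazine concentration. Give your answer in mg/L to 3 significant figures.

0.0418 mg/L

120 ML/d = 1.389 m³/s.
1.13 µg/L = 0.00113 mg/L.
By mass balance at complete mixing, C = (1.389·0.98 + 32·0.00113) / (1.389 + 32) = 1.397/33.39 = 0.04185 mg/L.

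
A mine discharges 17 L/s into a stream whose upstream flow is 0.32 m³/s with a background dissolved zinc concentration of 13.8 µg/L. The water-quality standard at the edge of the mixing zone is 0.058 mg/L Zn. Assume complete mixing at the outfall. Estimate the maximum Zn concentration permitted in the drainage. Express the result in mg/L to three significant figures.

17 L/s = 0.017 m³/s.
13.8 µg/L = 0.0138 mg/L.
Mass balance: 0.058·0.337 = 0.017·Cₑ + 0.32·0.0138.
Cₑ = (0.01955 − 0.004416) / 0.017 = 0.89 mg/L.

0.890 mg/L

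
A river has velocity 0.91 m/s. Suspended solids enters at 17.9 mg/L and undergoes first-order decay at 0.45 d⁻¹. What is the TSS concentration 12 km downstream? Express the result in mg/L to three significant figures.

Travel time t = 12 km / 0.91 m/s = 1.2e+04/0.91 = 1.319e+04 s = 0.1526 d.
First-order decay: C = 17.9·exp(−0.45·0.1526) = 17.9·0.9336 = 16.71 mg/L.

16.7 mg/L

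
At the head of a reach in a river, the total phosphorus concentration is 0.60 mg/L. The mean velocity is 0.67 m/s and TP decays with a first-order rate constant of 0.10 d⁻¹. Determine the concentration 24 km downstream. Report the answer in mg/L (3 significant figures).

0.576 mg/L

Travel time t = 24 km / 0.67 m/s = 2.4e+04/0.67 = 3.582e+04 s = 0.4146 d.
First-order decay: C = 0.60·exp(−0.10·0.4146) = 0.60·0.9594 = 0.5756 mg/L.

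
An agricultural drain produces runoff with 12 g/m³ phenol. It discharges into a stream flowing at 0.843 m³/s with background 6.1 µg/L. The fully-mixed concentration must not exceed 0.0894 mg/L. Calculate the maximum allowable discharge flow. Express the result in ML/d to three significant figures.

6.1 µg/L = 0.0061 mg/L.
Mass balance at complete mixing: C_std·(Q_w + Q_r) = Q_w·C_e + Q_r·C_b.
Rearranging, Q_w = Q_r·(C_std − C_b)/(C_e − C_std) = 0.843·(0.0894 − 0.0061) / (12 − 0.0894) = 0.005896 m³/s.
= 0.5094 ML/d.

0.509 ML/d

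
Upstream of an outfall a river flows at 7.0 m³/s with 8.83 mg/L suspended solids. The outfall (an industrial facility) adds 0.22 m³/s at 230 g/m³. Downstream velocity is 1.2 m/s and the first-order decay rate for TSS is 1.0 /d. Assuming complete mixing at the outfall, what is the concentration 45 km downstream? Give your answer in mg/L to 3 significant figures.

After complete mixing, C₀ = (0.22·230 + 7·8.83) / 7.22 = 15.57 mg/L.
Travel time t = 4.5e+04 m / 1.2 m/s = 3.75e+04 s = 0.434 d.
C = 15.57·exp(−1.0·0.434) = 15.57·0.6479 = 10.09 mg/L.

10.1 mg/L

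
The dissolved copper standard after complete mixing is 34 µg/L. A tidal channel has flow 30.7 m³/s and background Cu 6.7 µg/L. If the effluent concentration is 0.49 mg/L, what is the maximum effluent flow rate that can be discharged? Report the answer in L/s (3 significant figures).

1840 L/s

6.7 µg/L = 0.0067 mg/L.
34 µg/L = 0.034 mg/L.
Mass balance at complete mixing: C_std·(Q_w + Q_r) = Q_w·C_e + Q_r·C_b.
Rearranging, Q_w = Q_r·(C_std − C_b)/(C_e − C_std) = 30.7·(0.034 − 0.0067) / (0.49 − 0.034) = 1.838 m³/s.
= 1838 L/s.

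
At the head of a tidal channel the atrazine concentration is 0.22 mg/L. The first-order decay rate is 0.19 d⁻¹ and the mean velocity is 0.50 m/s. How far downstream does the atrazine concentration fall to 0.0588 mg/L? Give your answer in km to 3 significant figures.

300 km

From C = C₀·e^(−kt), t = ln(C₀/C)/k = ln(0.22/0.0588)/0.19 = 1.319/0.19 = 6.945 d.
Distance = v·t = 0.50 m/s × 6e+05 s = 3e+05 m = 300 km.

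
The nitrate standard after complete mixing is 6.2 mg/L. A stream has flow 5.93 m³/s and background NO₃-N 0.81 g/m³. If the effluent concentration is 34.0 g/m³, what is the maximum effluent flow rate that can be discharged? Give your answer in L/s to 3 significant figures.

1150 L/s

Mass balance at complete mixing: C_std·(Q_w + Q_r) = Q_w·C_e + Q_r·C_b.
Rearranging, Q_w = Q_r·(C_std − C_b)/(C_e − C_std) = 5.93·(6.2 − 0.81) / (34 − 6.2) = 1.15 m³/s.
= 1150 L/s.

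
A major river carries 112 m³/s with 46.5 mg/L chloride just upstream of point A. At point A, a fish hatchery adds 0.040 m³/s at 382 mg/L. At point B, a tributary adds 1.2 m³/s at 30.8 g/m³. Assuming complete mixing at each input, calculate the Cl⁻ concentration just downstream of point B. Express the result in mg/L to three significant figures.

46.5 mg/L

After input A: C = (112·46.5 + 0.04·382) / 112 = 46.62 mg/L.
After input B: C = (112·46.62 + 1.2·30.8) / 113.2 = 46.45 mg/L.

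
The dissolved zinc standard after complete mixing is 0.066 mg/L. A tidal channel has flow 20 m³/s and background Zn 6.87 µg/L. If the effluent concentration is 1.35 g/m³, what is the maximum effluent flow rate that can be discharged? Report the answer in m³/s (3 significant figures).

0.921 m³/s

6.87 µg/L = 0.00687 mg/L.
Mass balance at complete mixing: C_std·(Q_w + Q_r) = Q_w·C_e + Q_r·C_b.
Rearranging, Q_w = Q_r·(C_std − C_b)/(C_e − C_std) = 20·(0.066 − 0.00687) / (1.35 − 0.066) = 0.921 m³/s.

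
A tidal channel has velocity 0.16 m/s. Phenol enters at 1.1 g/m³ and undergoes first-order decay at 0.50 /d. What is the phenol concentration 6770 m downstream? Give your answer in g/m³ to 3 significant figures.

0.861 g/m³

Travel time t = 6770 m / 0.16 m/s = 6770/0.16 = 4.231e+04 s = 0.4897 d.
First-order decay: C = 1.1·exp(−0.50·0.4897) = 1.1·0.7828 = 0.8611 g/m³.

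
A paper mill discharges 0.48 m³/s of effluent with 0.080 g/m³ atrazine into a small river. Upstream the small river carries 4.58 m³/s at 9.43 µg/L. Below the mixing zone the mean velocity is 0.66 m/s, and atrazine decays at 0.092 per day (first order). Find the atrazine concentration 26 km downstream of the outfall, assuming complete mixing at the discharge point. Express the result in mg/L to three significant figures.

0.0155 mg/L

9.43 µg/L = 0.00943 mg/L.
After complete mixing, C₀ = (0.48·0.08 + 4.58·0.00943) / 5.06 = 0.01612 mg/L.
Travel time t = 2.6e+04 m / 0.66 m/s = 3.939e+04 s = 0.4559 d.
C = 0.01612·exp(−0.092·0.4559) = 0.01612·0.9589 = 0.01546 mg/L.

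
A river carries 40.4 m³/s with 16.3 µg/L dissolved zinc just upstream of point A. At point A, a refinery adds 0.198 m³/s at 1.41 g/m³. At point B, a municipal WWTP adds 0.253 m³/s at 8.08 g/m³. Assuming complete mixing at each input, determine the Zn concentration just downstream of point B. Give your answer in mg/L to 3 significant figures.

16.3 µg/L = 0.0163 mg/L.
After input A: C = (40.4·0.0163 + 0.198·1.41) / 40.6 = 0.0231 mg/L.
After input B: C = (40.6·0.0231 + 0.253·8.08) / 40.85 = 0.073 mg/L.

0.0730 mg/L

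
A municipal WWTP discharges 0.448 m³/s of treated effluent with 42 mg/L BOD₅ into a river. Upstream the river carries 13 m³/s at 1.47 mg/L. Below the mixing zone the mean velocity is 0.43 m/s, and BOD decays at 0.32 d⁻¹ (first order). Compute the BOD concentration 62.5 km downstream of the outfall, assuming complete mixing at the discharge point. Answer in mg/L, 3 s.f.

1.65 mg/L

After complete mixing, C₀ = (0.448·42 + 13·1.47) / 13.45 = 2.82 mg/L.
Travel time t = 6.25e+04 m / 0.43 m/s = 1.453e+05 s = 1.682 d.
C = 2.82·exp(−0.32·1.682) = 2.82·0.5837 = 1.646 mg/L.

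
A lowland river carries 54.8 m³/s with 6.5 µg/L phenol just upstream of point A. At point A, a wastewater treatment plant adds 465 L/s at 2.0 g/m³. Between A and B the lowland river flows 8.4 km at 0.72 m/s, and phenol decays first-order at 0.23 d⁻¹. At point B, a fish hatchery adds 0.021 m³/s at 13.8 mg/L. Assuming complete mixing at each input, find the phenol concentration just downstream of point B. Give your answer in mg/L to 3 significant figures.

0.0278 mg/L

6.5 µg/L = 0.0065 mg/L.
465 L/s = 0.465 m³/s.
After input A: C = (54.8·0.0065 + 0.465·2) / 55.27 = 0.02327 mg/L.
Over the 8.4 km reach to input B (t = 1.167e+04 s = 0.135 d), decay gives C = 0.02327·exp(−0.23·0.135) = 0.02256 mg/L.
After input B: C = (55.27·0.02256 + 0.021·13.8) / 55.29 = 0.02779 mg/L.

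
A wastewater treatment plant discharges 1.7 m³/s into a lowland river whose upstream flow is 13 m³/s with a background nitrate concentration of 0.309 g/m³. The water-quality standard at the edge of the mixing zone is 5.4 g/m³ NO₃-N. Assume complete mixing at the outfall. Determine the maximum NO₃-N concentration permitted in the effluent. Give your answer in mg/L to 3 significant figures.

44.3 mg/L

Mass balance: 5.4·14.7 = 1.7·Cₑ + 13·0.309.
Cₑ = (79.38 − 4.017) / 1.7 = 44.33 mg/L.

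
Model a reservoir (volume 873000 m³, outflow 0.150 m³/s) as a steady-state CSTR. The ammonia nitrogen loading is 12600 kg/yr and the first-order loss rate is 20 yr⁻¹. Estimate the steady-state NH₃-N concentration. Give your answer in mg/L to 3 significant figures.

Outflow Q = 0.150 m³/s × 3.156e+07 s/yr = 4.734e+06 m³/yr.
Steady-state CSTR mass balance: W = Q·C + k·V·C, so C = W/(Q + kV).
Q + kV = 4.734e+06 + 20·873000 = 2.219e+07 m³/yr.
C = 12600/2.219e+07 = 0.0005677 kg/m³ = 0.5677 mg/L.

0.568 mg/L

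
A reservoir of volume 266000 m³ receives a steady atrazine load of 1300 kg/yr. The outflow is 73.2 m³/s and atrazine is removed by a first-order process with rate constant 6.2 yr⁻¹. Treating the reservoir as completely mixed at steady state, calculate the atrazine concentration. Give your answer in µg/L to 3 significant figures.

0.562 µg/L

Outflow Q = 73.2 m³/s × 3.156e+07 s/yr = 2.31e+09 m³/yr.
Steady-state CSTR mass balance: W = Q·C + k·V·C, so C = W/(Q + kV).
Q + kV = 2.31e+09 + 6.2·266000 = 2.312e+09 m³/yr.
C = 1300/2.312e+09 = 5.624e-07 kg/m³ = 0.0005624 mg/L = 0.5624 µg/L.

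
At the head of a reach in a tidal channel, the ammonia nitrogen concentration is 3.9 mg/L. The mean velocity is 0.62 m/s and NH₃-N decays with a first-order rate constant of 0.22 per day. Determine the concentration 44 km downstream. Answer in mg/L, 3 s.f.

Travel time t = 44 km / 0.62 m/s = 4.4e+04/0.62 = 7.097e+04 s = 0.8214 d.
First-order decay: C = 3.9·exp(−0.22·0.8214) = 3.9·0.8347 = 3.255 mg/L.

3.26 mg/L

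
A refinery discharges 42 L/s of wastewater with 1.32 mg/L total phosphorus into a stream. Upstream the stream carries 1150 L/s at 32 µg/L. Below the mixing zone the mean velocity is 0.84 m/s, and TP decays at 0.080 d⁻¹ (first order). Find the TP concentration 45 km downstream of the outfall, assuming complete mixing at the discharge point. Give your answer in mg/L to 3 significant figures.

0.0736 mg/L

42 L/s = 0.042 m³/s.
1150 L/s = 1.15 m³/s.
32 µg/L = 0.032 mg/L.
After complete mixing, C₀ = (0.042·1.32 + 1.15·0.032) / 1.192 = 0.07738 mg/L.
Travel time t = 4.5e+04 m / 0.84 m/s = 5.357e+04 s = 0.62 d.
C = 0.07738·exp(−0.080·0.62) = 0.07738·0.9516 = 0.07364 mg/L.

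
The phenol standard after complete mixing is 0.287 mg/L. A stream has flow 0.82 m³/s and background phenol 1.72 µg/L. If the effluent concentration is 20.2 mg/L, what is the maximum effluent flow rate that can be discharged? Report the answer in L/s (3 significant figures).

1.72 µg/L = 0.00172 mg/L.
Mass balance at complete mixing: C_std·(Q_w + Q_r) = Q_w·C_e + Q_r·C_b.
Rearranging, Q_w = Q_r·(C_std − C_b)/(C_e − C_std) = 0.82·(0.287 − 0.00172) / (20.2 − 0.287) = 0.01175 m³/s.
= 11.75 L/s.

11.7 L/s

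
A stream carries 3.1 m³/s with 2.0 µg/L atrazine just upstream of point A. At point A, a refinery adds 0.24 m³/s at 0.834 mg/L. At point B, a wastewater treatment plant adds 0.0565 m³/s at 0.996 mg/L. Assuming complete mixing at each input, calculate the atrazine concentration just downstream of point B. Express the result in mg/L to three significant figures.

2.0 µg/L = 0.002 mg/L.
After input A: C = (3.1·0.002 + 0.24·0.834) / 3.34 = 0.06178 mg/L.
After input B: C = (3.34·0.06178 + 0.0565·0.996) / 3.397 = 0.07732 mg/L.

0.0773 mg/L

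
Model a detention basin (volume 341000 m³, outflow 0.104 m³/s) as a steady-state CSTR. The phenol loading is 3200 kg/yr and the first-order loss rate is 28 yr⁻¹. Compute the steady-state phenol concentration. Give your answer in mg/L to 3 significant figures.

Outflow Q = 0.104 m³/s × 3.156e+07 s/yr = 3.282e+06 m³/yr.
Steady-state CSTR mass balance: W = Q·C + k·V·C, so C = W/(Q + kV).
Q + kV = 3.282e+06 + 28·341000 = 1.283e+07 m³/yr.
C = 3200/1.283e+07 = 0.0002494 kg/m³ = 0.2494 mg/L.

0.249 mg/L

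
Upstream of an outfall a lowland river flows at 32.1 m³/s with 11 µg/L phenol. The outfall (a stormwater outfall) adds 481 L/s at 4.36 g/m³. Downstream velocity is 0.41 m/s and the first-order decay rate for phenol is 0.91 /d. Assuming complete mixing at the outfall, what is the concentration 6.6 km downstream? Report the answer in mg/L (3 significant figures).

0.0635 mg/L

481 L/s = 0.481 m³/s.
11 µg/L = 0.011 mg/L.
After complete mixing, C₀ = (0.481·4.36 + 32.1·0.011) / 32.58 = 0.07521 mg/L.
Travel time t = 6600 m / 0.41 m/s = 1.61e+04 s = 0.1863 d.
C = 0.07521·exp(−0.91·0.1863) = 0.07521·0.844 = 0.06348 mg/L.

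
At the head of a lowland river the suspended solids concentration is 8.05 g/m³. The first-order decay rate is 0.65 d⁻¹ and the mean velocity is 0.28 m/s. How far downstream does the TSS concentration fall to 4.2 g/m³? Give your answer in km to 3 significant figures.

From C = C₀·e^(−kt), t = ln(C₀/C)/k = ln(8.05/4.2)/0.65 = 0.6506/0.65 = 1.001 d.
Distance = v·t = 0.28 m/s × 8.648e+04 s = 2.421e+04 m = 24.21 km.

24.2 km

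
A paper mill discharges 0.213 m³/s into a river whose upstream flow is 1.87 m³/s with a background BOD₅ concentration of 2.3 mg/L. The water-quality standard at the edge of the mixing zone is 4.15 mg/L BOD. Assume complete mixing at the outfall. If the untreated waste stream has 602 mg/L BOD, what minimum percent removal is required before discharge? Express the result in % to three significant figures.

Mass balance: 4.15·2.083 = 0.213·Cₑ + 1.87·2.3.
Cₑ = (8.644 − 4.301) / 0.213 = 20.39 mg/L.
Required removal = 1 − 20.39/602 = 96.61 %.

96.6 %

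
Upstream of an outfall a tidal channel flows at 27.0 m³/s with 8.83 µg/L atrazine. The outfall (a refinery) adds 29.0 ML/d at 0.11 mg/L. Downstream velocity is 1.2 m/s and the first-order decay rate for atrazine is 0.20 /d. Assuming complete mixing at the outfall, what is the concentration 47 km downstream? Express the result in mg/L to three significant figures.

29.0 ML/d = 0.3356 m³/s.
8.83 µg/L = 0.00883 mg/L.
After complete mixing, C₀ = (0.3356·0.11 + 27·0.00883) / 27.34 = 0.01007 mg/L.
Travel time t = 4.7e+04 m / 1.2 m/s = 3.917e+04 s = 0.4533 d.
C = 0.01007·exp(−0.20·0.4533) = 0.01007·0.9133 = 0.009199 mg/L.

0.00920 mg/L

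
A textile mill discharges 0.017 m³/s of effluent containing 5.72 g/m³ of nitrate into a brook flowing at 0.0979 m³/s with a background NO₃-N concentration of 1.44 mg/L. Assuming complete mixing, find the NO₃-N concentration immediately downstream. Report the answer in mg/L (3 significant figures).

By mass balance at complete mixing, C = (0.017·5.72 + 0.0979·1.44) / (0.017 + 0.0979) = 0.2382/0.1149 = 2.073 mg/L.

2.07 mg/L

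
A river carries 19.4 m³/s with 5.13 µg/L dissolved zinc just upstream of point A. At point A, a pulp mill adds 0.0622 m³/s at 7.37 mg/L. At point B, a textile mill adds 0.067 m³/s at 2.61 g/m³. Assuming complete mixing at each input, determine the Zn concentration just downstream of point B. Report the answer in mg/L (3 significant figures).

5.13 µg/L = 0.00513 mg/L.
After input A: C = (19.4·0.00513 + 0.0622·7.37) / 19.46 = 0.02867 mg/L.
After input B: C = (19.46·0.02867 + 0.067·2.61) / 19.53 = 0.03752 mg/L.

0.0375 mg/L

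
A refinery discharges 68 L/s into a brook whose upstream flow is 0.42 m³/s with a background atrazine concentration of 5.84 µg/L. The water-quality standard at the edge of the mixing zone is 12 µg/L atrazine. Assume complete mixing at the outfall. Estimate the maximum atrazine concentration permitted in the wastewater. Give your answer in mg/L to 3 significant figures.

68 L/s = 0.068 m³/s.
5.84 µg/L = 0.00584 mg/L.
12 µg/L = 0.012 mg/L.
Mass balance: 0.012·0.488 = 0.068·Cₑ + 0.42·0.00584.
Cₑ = (0.005856 − 0.002453) / 0.068 = 0.05005 mg/L.

0.0500 mg/L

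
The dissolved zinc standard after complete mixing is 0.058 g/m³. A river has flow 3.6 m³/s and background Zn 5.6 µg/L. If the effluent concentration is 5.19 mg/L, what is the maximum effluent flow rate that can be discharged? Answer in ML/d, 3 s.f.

3.18 ML/d

5.6 µg/L = 0.0056 mg/L.
Mass balance at complete mixing: C_std·(Q_w + Q_r) = Q_w·C_e + Q_r·C_b.
Rearranging, Q_w = Q_r·(C_std − C_b)/(C_e − C_std) = 3.6·(0.058 − 0.0056) / (5.19 − 0.058) = 0.03676 m³/s.
= 3.176 ML/d.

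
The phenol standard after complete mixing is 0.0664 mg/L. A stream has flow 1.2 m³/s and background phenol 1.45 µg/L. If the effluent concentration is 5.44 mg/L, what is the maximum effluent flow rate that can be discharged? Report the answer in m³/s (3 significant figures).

1.45 µg/L = 0.00145 mg/L.
Mass balance at complete mixing: C_std·(Q_w + Q_r) = Q_w·C_e + Q_r·C_b.
Rearranging, Q_w = Q_r·(C_std − C_b)/(C_e − C_std) = 1.2·(0.0664 − 0.00145) / (5.44 − 0.0664) = 0.0145 m³/s.

0.0145 m³/s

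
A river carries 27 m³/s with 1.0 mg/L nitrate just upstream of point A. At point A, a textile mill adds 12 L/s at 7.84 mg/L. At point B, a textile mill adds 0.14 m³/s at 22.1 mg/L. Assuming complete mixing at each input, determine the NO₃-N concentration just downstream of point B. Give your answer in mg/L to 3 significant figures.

1.11 mg/L

12 L/s = 0.012 m³/s.
After input A: C = (27·1 + 0.012·7.84) / 27.01 = 1.003 mg/L.
After input B: C = (27.01·1.003 + 0.14·22.1) / 27.15 = 1.112 mg/L.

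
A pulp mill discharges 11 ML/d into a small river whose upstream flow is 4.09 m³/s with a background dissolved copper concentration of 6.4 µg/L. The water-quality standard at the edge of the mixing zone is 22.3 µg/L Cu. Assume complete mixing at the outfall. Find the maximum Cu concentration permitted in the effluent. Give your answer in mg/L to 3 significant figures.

11 ML/d = 0.1273 m³/s.
6.4 µg/L = 0.0064 mg/L.
22.3 µg/L = 0.0223 mg/L.
Mass balance: 0.0223·4.217 = 0.1273·Cₑ + 4.09·0.0064.
Cₑ = (0.09405 − 0.02618) / 0.1273 = 0.5331 mg/L.

0.533 mg/L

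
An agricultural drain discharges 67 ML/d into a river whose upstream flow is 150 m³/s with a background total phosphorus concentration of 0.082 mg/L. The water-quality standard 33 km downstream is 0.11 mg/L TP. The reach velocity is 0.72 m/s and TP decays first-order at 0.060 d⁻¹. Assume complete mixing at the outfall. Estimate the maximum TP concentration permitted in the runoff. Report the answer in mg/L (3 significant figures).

67 ML/d = 0.7755 m³/s.
Travel time to the compliance point: t = 3.3e+04/0.72 = 4.583e+04 s = 0.5305 d; decay factor exp(−0.060·0.5305) = 0.9687.
So the concentration just after mixing may be at most 0.11/0.9687 = 0.1136 mg/L.
Mass balance: 0.1136·150.8 = 0.7755·Cₑ + 150·0.082.
Cₑ = (17.12 − 12.3) / 0.7755 = 6.218 mg/L.

6.22 mg/L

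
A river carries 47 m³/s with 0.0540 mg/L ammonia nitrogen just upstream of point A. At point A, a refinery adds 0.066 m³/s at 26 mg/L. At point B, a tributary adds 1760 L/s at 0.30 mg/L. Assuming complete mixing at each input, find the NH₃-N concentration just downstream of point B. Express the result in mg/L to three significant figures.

0.0979 mg/L

After input A: C = (47·0.054 + 0.066·26) / 47.07 = 0.09038 mg/L.
1760 L/s = 1.76 m³/s.
After input B: C = (47.07·0.09038 + 1.76·0.3) / 48.83 = 0.09794 mg/L.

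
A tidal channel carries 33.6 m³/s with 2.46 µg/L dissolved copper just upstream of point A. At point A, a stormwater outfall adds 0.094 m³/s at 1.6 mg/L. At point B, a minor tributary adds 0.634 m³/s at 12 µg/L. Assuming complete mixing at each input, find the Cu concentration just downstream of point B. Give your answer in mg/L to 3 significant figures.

0.00701 mg/L

2.46 µg/L = 0.00246 mg/L.
After input A: C = (33.6·0.00246 + 0.094·1.6) / 33.69 = 0.006917 mg/L.
12 µg/L = 0.012 mg/L.
After input B: C = (33.69·0.006917 + 0.634·0.012) / 34.33 = 0.007011 mg/L.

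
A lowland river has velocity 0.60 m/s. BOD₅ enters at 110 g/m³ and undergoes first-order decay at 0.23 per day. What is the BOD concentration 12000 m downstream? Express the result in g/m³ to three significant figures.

Travel time t = 12000 m / 0.60 m/s = 1.2e+04/0.60 = 2e+04 s = 0.2315 d.
First-order decay: C = 110·exp(−0.23·0.2315) = 110·0.9482 = 104.3 g/m³.

104 g/m³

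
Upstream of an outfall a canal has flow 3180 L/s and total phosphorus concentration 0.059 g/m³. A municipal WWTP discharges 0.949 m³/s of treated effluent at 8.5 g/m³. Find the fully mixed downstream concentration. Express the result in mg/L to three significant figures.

2.00 mg/L

3180 L/s = 3.18 m³/s.
Flow-weighted mixing gives C = (0.949·8.5 + 3.18·0.059) / (0.949 + 3.18) = 8.254/4.129 = 1.999 mg/L.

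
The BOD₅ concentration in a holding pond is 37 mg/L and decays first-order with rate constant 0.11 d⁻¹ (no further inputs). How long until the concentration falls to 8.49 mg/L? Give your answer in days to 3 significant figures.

13.4 d

t = ln(C₀/C)/k = ln(37/8.49)/0.11 = 1.472/0.11 = 13.38 d.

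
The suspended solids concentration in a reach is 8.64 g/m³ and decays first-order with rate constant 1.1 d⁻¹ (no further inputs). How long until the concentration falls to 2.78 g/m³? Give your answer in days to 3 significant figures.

t = ln(C₀/C)/k = ln(8.64/2.78)/1.1 = 1.134/1.1 = 1.031 d.

1.03 d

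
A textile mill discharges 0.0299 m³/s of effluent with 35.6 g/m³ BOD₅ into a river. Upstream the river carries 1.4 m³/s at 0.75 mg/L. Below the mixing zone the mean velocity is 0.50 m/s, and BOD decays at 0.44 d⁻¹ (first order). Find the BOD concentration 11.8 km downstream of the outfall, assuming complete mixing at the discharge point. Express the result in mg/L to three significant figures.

After complete mixing, C₀ = (0.0299·35.6 + 1.4·0.75) / 1.43 = 1.479 mg/L.
Travel time t = 1.18e+04 m / 0.50 m/s = 2.36e+04 s = 0.2731 d.
C = 1.479·exp(−0.44·0.2731) = 1.479·0.8868 = 1.311 mg/L.

1.31 mg/L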